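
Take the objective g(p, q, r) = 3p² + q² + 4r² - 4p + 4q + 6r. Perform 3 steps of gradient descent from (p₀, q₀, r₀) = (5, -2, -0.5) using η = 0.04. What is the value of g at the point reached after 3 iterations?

∇g = (6p - 4, 2q + 4, 8r + 6)
Step 1: at (5, -2, -0.5), ∇g = (26, 0, 2) → (5, -2, -0.5) − 0.04·(26, 0, 2) = (3.96, -2, -0.58)
Step 2: at (3.96, -2, -0.58), ∇g = (19.76, 0, 1.36) → (3.96, -2, -0.58) − 0.04·(19.76, 0, 1.36) = (3.1696, -2, -0.6344)
Step 3: at (3.1696, -2, -0.6344), ∇g = (15.0176, 0, 0.9248) → (3.1696, -2, -0.6344) − 0.04·(15.0176, 0, 0.9248) = (2.568896, -2, -0.671392)
g(2.568896, -2, -0.671392) = 3.296812847104

3.296812847104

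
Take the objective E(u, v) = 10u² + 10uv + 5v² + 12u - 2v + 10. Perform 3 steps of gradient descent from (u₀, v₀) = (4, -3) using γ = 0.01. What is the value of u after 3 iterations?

2.5026

∇E = (20u + 10v + 12, 10u + 10v - 2)
Step 1: at (4, -3), ∇E = (62, 8) → (4, -3) − 0.01·(62, 8) = (3.38, -3.08)
Step 2: at (3.38, -3.08), ∇E = (48.8, 1) → (3.38, -3.08) − 0.01·(48.8, 1) = (2.892, -3.09)
Step 3: at (2.892, -3.09), ∇E = (38.94, -3.98) → (2.892, -3.09) − 0.01·(38.94, -3.98) = (2.5026, -3.0502)
u = 2.5026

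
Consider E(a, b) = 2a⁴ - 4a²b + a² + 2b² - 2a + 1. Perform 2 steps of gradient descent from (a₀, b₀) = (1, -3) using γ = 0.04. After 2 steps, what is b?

∇E = (8a³ - 8ab + 2a - 2, -4a² + 4b)
Step 1: at (1, -3), ∇E = (32, -16) → (1, -3) − 0.04·(32, -16) = (-0.28, -2.36)
Step 2: at (-0.28, -2.36), ∇E = (-8.022016, -9.7536) → (-0.28, -2.36) − 0.04·(-8.022016, -9.7536) = (0.04088064, -1.969856)
b = -1.969856

-1.969856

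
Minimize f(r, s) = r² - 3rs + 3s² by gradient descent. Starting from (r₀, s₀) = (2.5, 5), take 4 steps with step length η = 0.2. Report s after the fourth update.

1.76

∇f = (2r - 3s, -3r + 6s)
(r₁, s₁) = (2.5, 5) − 0.2·(-10, 22.5) = (4.5, 0.5)
(r₂, s₂) = (4.5, 0.5) − 0.2·(7.5, -10.5) = (3, 2.6)
(r₃, s₃) = (3, 2.6) − 0.2·(-1.8, 6.6) = (3.36, 1.28)
(r₄, s₄) = (3.36, 1.28) − 0.2·(2.88, -2.4) = (2.784, 1.76)
s = 1.76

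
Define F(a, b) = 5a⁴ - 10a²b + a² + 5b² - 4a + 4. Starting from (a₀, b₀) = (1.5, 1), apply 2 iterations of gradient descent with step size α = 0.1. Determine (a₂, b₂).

(8.88175, 4.6225)

∇F = (20a³ - 20ab + 2a - 4, -10a² + 10b)
Step 1: at (1.5, 1), ∇F = (36.5, -12.5) → (1.5, 1) − 0.1·(36.5, -12.5) = (-2.15, 2.25)
Step 2: at (-2.15, 2.25), ∇F = (-110.3175, -23.725) → (-2.15, 2.25) − 0.1·(-110.3175, -23.725) = (8.88175, 4.6225)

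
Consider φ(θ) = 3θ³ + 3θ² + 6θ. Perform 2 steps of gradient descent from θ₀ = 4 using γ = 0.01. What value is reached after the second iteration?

φ′(θ) = 9θ² + 6θ + 6
θ₁ = 4 − 0.01·174 = 2.26
θ₂ = 2.26 − 0.01·65.5284 = 1.604716

1.604716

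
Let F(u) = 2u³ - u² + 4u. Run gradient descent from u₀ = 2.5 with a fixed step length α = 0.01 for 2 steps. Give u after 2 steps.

1.8642065

F′(u) = 6u² - 2u + 4
u₁ = 2.5 − 0.01·36.5 = 2.135
u₂ = 2.135 − 0.01·27.07935 = 1.8642065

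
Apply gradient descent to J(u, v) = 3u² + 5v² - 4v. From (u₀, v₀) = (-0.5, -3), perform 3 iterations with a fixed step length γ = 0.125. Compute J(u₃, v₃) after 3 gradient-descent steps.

∇J = (6u, 10v - 4)
(u₁, v₁) = (-0.5, -3) − 0.125·(-3, -34) = (-0.125, 1.25)
(u₂, v₂) = (-0.125, 1.25) − 0.125·(-0.75, 8.5) = (-0.03125, 0.1875)
(u₃, v₃) = (-0.03125, 0.1875) − 0.125·(-0.1875, -2.125) = (-0.0078125, 0.453125)
J(-0.0078125, 0.453125) = -0.78570556640625

-0.78570556640625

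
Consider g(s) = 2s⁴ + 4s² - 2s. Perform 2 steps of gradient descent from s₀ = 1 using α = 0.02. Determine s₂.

0.58508032

g′(s) = 8s³ + 8s - 2
s₁ = 1 − 0.02·14 = 0.72
s₂ = 0.72 − 0.02·6.745984 = 0.58508032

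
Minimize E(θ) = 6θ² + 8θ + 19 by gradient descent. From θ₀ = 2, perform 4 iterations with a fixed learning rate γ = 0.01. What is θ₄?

0.93252096

E′(θ) = 12θ + 8
Step 1: E′(2) = 32; θ₁ = 2 − 0.01·32 = 1.68
Step 2: E′(1.68) = 28.16; θ₂ = 1.68 − 0.01·28.16 = 1.3984
Step 3: E′(1.3984) = 24.7808; θ₃ = 1.3984 − 0.01·24.7808 = 1.150592
Step 4: E′(1.150592) = 21.807104; θ₄ = 1.150592 − 0.01·21.807104 = 0.93252096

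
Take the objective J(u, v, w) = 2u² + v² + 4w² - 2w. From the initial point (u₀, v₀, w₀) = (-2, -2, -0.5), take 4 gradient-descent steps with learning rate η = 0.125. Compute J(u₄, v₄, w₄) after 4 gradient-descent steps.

0.18170166015625

∇J = (4u, 2v, 8w - 2)
Step 1: at (-2, -2, -0.5), ∇J = (-8, -4, -6) → (-2, -2, -0.5) − 0.125·(-8, -4, -6) = (-1, -1.5, 0.25)
Step 2: at (-1, -1.5, 0.25), ∇J = (-4, -3, 0) → (-1, -1.5, 0.25) − 0.125·(-4, -3, 0) = (-0.5, -1.125, 0.25)
Step 3: at (-0.5, -1.125, 0.25), ∇J = (-2, -2.25, 0) → (-0.5, -1.125, 0.25) − 0.125·(-2, -2.25, 0) = (-0.25, -0.84375, 0.25)
Step 4: at (-0.25, -0.84375, 0.25), ∇J = (-1, -1.6875, 0) → (-0.25, -0.84375, 0.25) − 0.125·(-1, -1.6875, 0) = (-0.125, -0.6328125, 0.25)
J(-0.125, -0.6328125, 0.25) = 0.18170166015625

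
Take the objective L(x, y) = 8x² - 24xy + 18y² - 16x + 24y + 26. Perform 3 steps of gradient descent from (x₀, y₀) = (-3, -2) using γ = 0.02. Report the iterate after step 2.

∇L = (16x - 24y - 16, -24x + 36y + 24)
(x₁, y₁) = (-3, -2) − 0.02·(-16, 24) = (-2.68, -2.48)
(x₂, y₂) = (-2.68, -2.48) − 0.02·(0.64, -0.96) = (-2.6928, -2.4608)

(-2.6928, -2.4608)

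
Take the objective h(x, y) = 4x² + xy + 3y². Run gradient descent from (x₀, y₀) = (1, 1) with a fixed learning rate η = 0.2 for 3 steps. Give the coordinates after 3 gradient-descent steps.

(-0.384, -0.16)

∇h = (8x + y, x + 6y)
(x₁, y₁) = (1, 1) − 0.2·(9, 7) = (-0.8, -0.4)
(x₂, y₂) = (-0.8, -0.4) − 0.2·(-6.8, -3.2) = (0.56, 0.24)
(x₃, y₃) = (0.56, 0.24) − 0.2·(4.72, 2) = (-0.384, -0.16)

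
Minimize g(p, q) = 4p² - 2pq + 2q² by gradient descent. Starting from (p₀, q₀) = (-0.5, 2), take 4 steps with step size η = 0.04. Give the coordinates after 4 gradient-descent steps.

(0.16989056, 0.97166848)

∇g = (8p - 2q, -2p + 4q)
Step 1: at (-0.5, 2), ∇g = (-8, 9) → (-0.5, 2) − 0.04·(-8, 9) = (-0.18, 1.64)
Step 2: at (-0.18, 1.64), ∇g = (-4.72, 6.92) → (-0.18, 1.64) − 0.04·(-4.72, 6.92) = (0.0088, 1.3632)
Step 3: at (0.0088, 1.3632), ∇g = (-2.656, 5.4352) → (0.0088, 1.3632) − 0.04·(-2.656, 5.4352) = (0.11504, 1.145792)
Step 4: at (0.11504, 1.145792), ∇g = (-1.371264, 4.353088) → (0.11504, 1.145792) − 0.04·(-1.371264, 4.353088) = (0.16989056, 0.97166848)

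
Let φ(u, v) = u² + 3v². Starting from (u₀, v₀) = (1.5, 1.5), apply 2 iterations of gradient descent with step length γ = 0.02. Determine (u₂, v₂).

∇φ = (2u, 6v)
Step 1: at (1.5, 1.5), ∇φ = (3, 9) → (1.5, 1.5) − 0.02·(3, 9) = (1.44, 1.32)
Step 2: at (1.44, 1.32), ∇φ = (2.88, 7.92) → (1.44, 1.32) − 0.02·(2.88, 7.92) = (1.3824, 1.1616)

(1.3824, 1.1616)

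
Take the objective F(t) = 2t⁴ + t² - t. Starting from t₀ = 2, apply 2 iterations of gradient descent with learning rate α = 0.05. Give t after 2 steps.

F′(t) = 8t³ + 2t - 1
Step 1: F′(2) = 67; t₁ = 2 − 0.05·67 = -1.35
Step 2: F′(-1.35) = -23.383; t₂ = -1.35 − 0.05·(-23.383) = -0.18085

-0.18085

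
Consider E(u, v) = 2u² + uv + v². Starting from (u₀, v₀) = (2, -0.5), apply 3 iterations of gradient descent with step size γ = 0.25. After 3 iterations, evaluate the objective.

0.0577392578125

∇E = (4u + v, u + 2v)
Step 1: at (2, -0.5), ∇E = (7.5, 1) → (2, -0.5) − 0.25·(7.5, 1) = (0.125, -0.75)
Step 2: at (0.125, -0.75), ∇E = (-0.25, -1.375) → (0.125, -0.75) − 0.25·(-0.25, -1.375) = (0.1875, -0.40625)
Step 3: at (0.1875, -0.40625), ∇E = (0.34375, -0.625) → (0.1875, -0.40625) − 0.25·(0.34375, -0.625) = (0.1015625, -0.25)
E(0.1015625, -0.25) = 0.0577392578125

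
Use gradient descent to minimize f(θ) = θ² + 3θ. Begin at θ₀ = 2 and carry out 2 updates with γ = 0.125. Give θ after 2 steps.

0.46875

f′(θ) = 2θ + 3
θ₁ = 2 − 0.125·7 = 1.125
θ₂ = 1.125 − 0.125·5.25 = 0.46875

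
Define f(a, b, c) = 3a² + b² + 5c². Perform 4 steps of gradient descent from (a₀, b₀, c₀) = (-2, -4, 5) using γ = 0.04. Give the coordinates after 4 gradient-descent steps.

(-0.66724352, -2.86557184, 0.648)

∇f = (6a, 2b, 10c)
Step 1: at (-2, -4, 5), ∇f = (-12, -8, 50) → (-2, -4, 5) − 0.04·(-12, -8, 50) = (-1.52, -3.68, 3)
Step 2: at (-1.52, -3.68, 3), ∇f = (-9.12, -7.36, 30) → (-1.52, -3.68, 3) − 0.04·(-9.12, -7.36, 30) = (-1.1552, -3.3856, 1.8)
Step 3: at (-1.1552, -3.3856, 1.8), ∇f = (-6.9312, -6.7712, 18) → (-1.1552, -3.3856, 1.8) − 0.04·(-6.9312, -6.7712, 18) = (-0.877952, -3.114752, 1.08)
Step 4: at (-0.877952, -3.114752, 1.08), ∇f = (-5.267712, -6.229504, 10.8) → (-0.877952, -3.114752, 1.08) − 0.04·(-5.267712, -6.229504, 10.8) = (-0.66724352, -2.86557184, 0.648)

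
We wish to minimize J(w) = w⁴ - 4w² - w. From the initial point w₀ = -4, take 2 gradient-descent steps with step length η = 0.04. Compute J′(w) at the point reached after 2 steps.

-9432.604224

J′(w) = 4w³ - 8w - 1
w₁ = -4 − 0.04·(-225) = 5
w₂ = 5 − 0.04·459 = -13.36
J′(w) at (-13.36) = -9432.604224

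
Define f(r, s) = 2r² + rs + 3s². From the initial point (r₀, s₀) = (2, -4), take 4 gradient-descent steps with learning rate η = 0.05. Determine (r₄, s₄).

∇f = (4r + s, r + 6s)
Step 1: at (2, -4), ∇f = (4, -22) → (2, -4) − 0.05·(4, -22) = (1.8, -2.9)
Step 2: at (1.8, -2.9), ∇f = (4.3, -15.6) → (1.8, -2.9) − 0.05·(4.3, -15.6) = (1.585, -2.12)
Step 3: at (1.585, -2.12), ∇f = (4.22, -11.135) → (1.585, -2.12) − 0.05·(4.22, -11.135) = (1.374, -1.56325)
Step 4: at (1.374, -1.56325), ∇f = (3.93275, -8.0055) → (1.374, -1.56325) − 0.05·(3.93275, -8.0055) = (1.1773625, -1.162975)

(1.1773625, -1.162975)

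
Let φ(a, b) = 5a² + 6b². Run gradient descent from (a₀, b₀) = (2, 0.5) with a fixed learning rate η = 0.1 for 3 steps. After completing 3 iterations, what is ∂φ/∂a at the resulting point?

0

∇φ = (10a, 12b)
(a₁, b₁) = (2, 0.5) − 0.1·(20, 6) = (0, -0.1)
(a₂, b₂) = (0, -0.1) − 0.1·(0, -1.2) = (0, 0.02)
(a₃, b₃) = (0, 0.02) − 0.1·(0, 0.24) = (0, -0.004)
∂φ/∂a at (0, -0.004) = 0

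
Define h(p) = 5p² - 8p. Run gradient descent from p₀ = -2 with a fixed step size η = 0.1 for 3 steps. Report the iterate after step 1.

h′(p) = 10p - 8
Step 1: h′(-2) = -28; p₁ = -2 − 0.1·(-28) = 0.8

0.8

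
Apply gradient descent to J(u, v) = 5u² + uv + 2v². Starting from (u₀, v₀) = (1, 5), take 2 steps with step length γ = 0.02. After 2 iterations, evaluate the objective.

38.33736576

∇J = (10u + v, u + 4v)
(u₁, v₁) = (1, 5) − 0.02·(15, 21) = (0.7, 4.58)
(u₂, v₂) = (0.7, 4.58) − 0.02·(11.58, 19.02) = (0.4684, 4.1996)
J(0.4684, 4.1996) = 38.33736576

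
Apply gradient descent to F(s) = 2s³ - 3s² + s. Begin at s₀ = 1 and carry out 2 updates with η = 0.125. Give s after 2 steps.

0.83203125

F′(s) = 6s² - 6s + 1
s₁ = 1 − 0.125·1 = 0.875
s₂ = 0.875 − 0.125·0.34375 = 0.83203125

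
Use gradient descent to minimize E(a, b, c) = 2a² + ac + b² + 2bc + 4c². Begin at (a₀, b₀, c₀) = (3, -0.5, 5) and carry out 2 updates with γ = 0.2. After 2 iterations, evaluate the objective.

39.3892

∇E = (4a + c, 2b + 2c, a + 2b + 8c)
Step 1: at (3, -0.5, 5), ∇E = (17, 9, 42) → (3, -0.5, 5) − 0.2·(17, 9, 42) = (-0.4, -2.3, -3.4)
Step 2: at (-0.4, -2.3, -3.4), ∇E = (-5, -11.4, -32.2) → (-0.4, -2.3, -3.4) − 0.2·(-5, -11.4, -32.2) = (0.6, -0.02, 3.04)
E(0.6, -0.02, 3.04) = 39.3892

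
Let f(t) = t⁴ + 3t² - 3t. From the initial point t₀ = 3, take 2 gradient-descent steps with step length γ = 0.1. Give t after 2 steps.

318.3228

f′(t) = 4t³ + 6t - 3
t₁ = 3 − 0.1·123 = -9.3
t₂ = -9.3 − 0.1·(-3276.228) = 318.3228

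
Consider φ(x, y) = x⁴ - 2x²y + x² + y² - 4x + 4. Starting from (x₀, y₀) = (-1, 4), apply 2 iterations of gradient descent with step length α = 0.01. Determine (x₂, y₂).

(-1.11821536, 3.883672)

∇φ = (4x³ - 4xy + 2x - 4, -2x² + 2y)
Step 1: at (-1, 4), ∇φ = (6, 6) → (-1, 4) − 0.01·(6, 6) = (-1.06, 3.94)
Step 2: at (-1.06, 3.94), ∇φ = (5.821536, 5.6328) → (-1.06, 3.94) − 0.01·(5.821536, 5.6328) = (-1.11821536, 3.883672)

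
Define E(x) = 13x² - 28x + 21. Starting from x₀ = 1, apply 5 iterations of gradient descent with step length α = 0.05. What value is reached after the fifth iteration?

1.07711

E′(x) = 26x - 28
Step 1: E′(1) = -2; x₁ = 1 − 0.05·(-2) = 1.1
Step 2: E′(1.1) = 0.6; x₂ = 1.1 − 0.05·0.6 = 1.07
Step 3: E′(1.07) = -0.18; x₃ = 1.07 − 0.05·(-0.18) = 1.079
Step 4: E′(1.079) = 0.054; x₄ = 1.079 − 0.05·0.054 = 1.0763
Step 5: E′(1.0763) = -0.0162; x₅ = 1.0763 − 0.05·(-0.0162) = 1.07711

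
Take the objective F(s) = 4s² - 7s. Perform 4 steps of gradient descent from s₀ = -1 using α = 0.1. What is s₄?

0.872

F′(s) = 8s - 7
Step 1: F′(-1) = -15; s₁ = -1 − 0.1·(-15) = 0.5
Step 2: F′(0.5) = -3; s₂ = 0.5 − 0.1·(-3) = 0.8
Step 3: F′(0.8) = -0.6; s₃ = 0.8 − 0.1·(-0.6) = 0.86
Step 4: F′(0.86) = -0.12; s₄ = 0.86 − 0.1·(-0.12) = 0.872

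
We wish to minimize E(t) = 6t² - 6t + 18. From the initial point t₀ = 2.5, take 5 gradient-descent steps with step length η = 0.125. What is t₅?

E′(t) = 12t - 6
Step 1: E′(2.5) = 24; t₁ = 2.5 − 0.125·24 = -0.5
Step 2: E′(-0.5) = -12; t₂ = -0.5 − 0.125·(-12) = 1
Step 3: E′(1) = 6; t₃ = 1 − 0.125·6 = 0.25
Step 4: E′(0.25) = -3; t₄ = 0.25 − 0.125·(-3) = 0.625
Step 5: E′(0.625) = 1.5; t₅ = 0.625 − 0.125·1.5 = 0.4375

0.4375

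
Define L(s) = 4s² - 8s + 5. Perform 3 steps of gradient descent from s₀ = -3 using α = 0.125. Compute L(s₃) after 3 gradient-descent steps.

L′(s) = 8s - 8
Step 1: L′(-3) = -32; s₁ = -3 − 0.125·(-32) = 1
Step 2: L′(1) = 0; s₂ = 1 − 0.125·0 = 1
Step 3: L′(1) = 0; s₃ = 1 − 0.125·0 = 1
L(1) = 1

1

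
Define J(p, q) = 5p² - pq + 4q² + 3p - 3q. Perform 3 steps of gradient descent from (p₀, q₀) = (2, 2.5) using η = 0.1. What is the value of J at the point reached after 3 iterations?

∇J = (10p - q + 3, -p + 8q - 3)
Step 1: at (2, 2.5), ∇J = (20.5, 15) → (2, 2.5) − 0.1·(20.5, 15) = (-0.05, 1)
Step 2: at (-0.05, 1), ∇J = (1.5, 5.05) → (-0.05, 1) − 0.1·(1.5, 5.05) = (-0.2, 0.495)
Step 3: at (-0.2, 0.495), ∇J = (0.505, 1.16) → (-0.2, 0.495) − 0.1·(0.505, 1.16) = (-0.2505, 0.379)
J(-0.2505, 0.379) = -0.90524525

-0.90524525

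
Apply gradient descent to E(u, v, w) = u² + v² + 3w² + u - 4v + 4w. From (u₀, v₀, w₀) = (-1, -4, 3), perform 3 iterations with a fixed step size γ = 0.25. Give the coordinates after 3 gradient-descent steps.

(-0.5625, 1.25, -1.125)

∇E = (2u + 1, 2v - 4, 6w + 4)
(u₁, v₁, w₁) = (-1, -4, 3) − 0.25·(-1, -12, 22) = (-0.75, -1, -2.5)
(u₂, v₂, w₂) = (-0.75, -1, -2.5) − 0.25·(-0.5, -6, -11) = (-0.625, 0.5, 0.25)
(u₃, v₃, w₃) = (-0.625, 0.5, 0.25) − 0.25·(-0.25, -3, 5.5) = (-0.5625, 1.25, -1.125)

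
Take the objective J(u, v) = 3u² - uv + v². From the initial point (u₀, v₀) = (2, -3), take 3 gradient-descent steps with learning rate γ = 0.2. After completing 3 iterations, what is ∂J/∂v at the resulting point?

∇J = (6u - v, -u + 2v)
(u₁, v₁) = (2, -3) − 0.2·(15, -8) = (-1, -1.4)
(u₂, v₂) = (-1, -1.4) − 0.2·(-4.6, -1.8) = (-0.08, -1.04)
(u₃, v₃) = (-0.08, -1.04) − 0.2·(0.56, -2) = (-0.192, -0.64)
∂J/∂v at (-0.192, -0.64) = -1.088

-1.088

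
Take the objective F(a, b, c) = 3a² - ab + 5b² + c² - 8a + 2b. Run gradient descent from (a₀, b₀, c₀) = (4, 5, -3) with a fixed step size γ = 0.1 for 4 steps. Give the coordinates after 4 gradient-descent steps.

(1.4402, -0.0399, -1.2288)

∇F = (6a - b - 8, -a + 10b + 2, 2c)
Step 1: at (4, 5, -3), ∇F = (11, 48, -6) → (4, 5, -3) − 0.1·(11, 48, -6) = (2.9, 0.2, -2.4)
Step 2: at (2.9, 0.2, -2.4), ∇F = (9.2, 1.1, -4.8) → (2.9, 0.2, -2.4) − 0.1·(9.2, 1.1, -4.8) = (1.98, 0.09, -1.92)
Step 3: at (1.98, 0.09, -1.92), ∇F = (3.79, 0.92, -3.84) → (1.98, 0.09, -1.92) − 0.1·(3.79, 0.92, -3.84) = (1.601, -0.002, -1.536)
Step 4: at (1.601, -0.002, -1.536), ∇F = (1.608, 0.379, -3.072) → (1.601, -0.002, -1.536) − 0.1·(1.608, 0.379, -3.072) = (1.4402, -0.0399, -1.2288)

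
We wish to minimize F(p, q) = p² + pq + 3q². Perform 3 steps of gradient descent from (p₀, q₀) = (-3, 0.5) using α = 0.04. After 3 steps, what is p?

-2.39104

∇F = (2p + q, p + 6q)
(p₁, q₁) = (-3, 0.5) − 0.04·(-5.5, 0) = (-2.78, 0.5)
(p₂, q₂) = (-2.78, 0.5) − 0.04·(-5.06, 0.22) = (-2.5776, 0.4912)
(p₃, q₃) = (-2.5776, 0.4912) − 0.04·(-4.664, 0.3696) = (-2.39104, 0.476416)
p = -2.39104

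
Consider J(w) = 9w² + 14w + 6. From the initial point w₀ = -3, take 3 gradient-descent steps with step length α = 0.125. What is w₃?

3.5625

J′(w) = 18w + 14
w₁ = -3 − 0.125·(-40) = 2
w₂ = 2 − 0.125·50 = -4.25
w₃ = -4.25 − 0.125·(-62.5) = 3.5625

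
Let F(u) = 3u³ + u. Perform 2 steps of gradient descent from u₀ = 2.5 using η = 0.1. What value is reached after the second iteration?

F′(u) = 9u² + 1
Step 1: F′(2.5) = 57.25; u₁ = 2.5 − 0.1·57.25 = -3.225
Step 2: F′(-3.225) = 94.605625; u₂ = -3.225 − 0.1·94.605625 = -12.6855625

-12.6855625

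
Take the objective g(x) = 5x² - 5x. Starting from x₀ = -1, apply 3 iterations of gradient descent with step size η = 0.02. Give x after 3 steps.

-0.268

g′(x) = 10x - 5
x₁ = -1 − 0.02·(-15) = -0.7
x₂ = -0.7 − 0.02·(-12) = -0.46
x₃ = -0.46 − 0.02·(-9.6) = -0.268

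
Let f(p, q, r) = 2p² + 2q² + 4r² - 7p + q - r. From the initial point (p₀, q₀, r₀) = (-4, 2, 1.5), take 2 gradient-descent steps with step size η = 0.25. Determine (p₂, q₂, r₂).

(1.75, -0.25, 1.5)

∇f = (4p - 7, 4q + 1, 8r - 1)
Step 1: at (-4, 2, 1.5), ∇f = (-23, 9, 11) → (-4, 2, 1.5) − 0.25·(-23, 9, 11) = (1.75, -0.25, -1.25)
Step 2: at (1.75, -0.25, -1.25), ∇f = (0, 0, -11) → (1.75, -0.25, -1.25) − 0.25·(0, 0, -11) = (1.75, -0.25, 1.5)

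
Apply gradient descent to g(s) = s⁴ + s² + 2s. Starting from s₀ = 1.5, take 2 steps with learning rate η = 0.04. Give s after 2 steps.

0.54896384

g′(s) = 4s³ + 2s + 2
s₁ = 1.5 − 0.04·18.5 = 0.76
s₂ = 0.76 − 0.04·5.275904 = 0.54896384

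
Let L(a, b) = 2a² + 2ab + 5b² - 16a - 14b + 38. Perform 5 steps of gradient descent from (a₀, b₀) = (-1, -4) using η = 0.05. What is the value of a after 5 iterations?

2.45212

∇L = (4a + 2b - 16, 2a + 10b - 14)
(a₁, b₁) = (-1, -4) − 0.05·(-28, -56) = (0.4, -1.2)
(a₂, b₂) = (0.4, -1.2) − 0.05·(-16.8, -25.2) = (1.24, 0.06)
(a₃, b₃) = (1.24, 0.06) − 0.05·(-10.92, -10.92) = (1.786, 0.606)
(a₄, b₄) = (1.786, 0.606) − 0.05·(-7.644, -4.368) = (2.1682, 0.8244)
(a₅, b₅) = (2.1682, 0.8244) − 0.05·(-5.6784, -1.4196) = (2.45212, 0.89538)
a = 2.45212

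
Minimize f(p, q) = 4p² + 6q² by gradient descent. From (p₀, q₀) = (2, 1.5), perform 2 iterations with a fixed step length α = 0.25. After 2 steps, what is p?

∇f = (8p, 12q)
(p₁, q₁) = (2, 1.5) − 0.25·(16, 18) = (-2, -3)
(p₂, q₂) = (-2, -3) − 0.25·(-16, -36) = (2, 6)
p = 2

2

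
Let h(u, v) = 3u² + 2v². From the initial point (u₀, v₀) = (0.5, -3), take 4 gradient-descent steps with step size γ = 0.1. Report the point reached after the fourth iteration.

(0.0128, -0.3888)

∇h = (6u, 4v)
Step 1: at (0.5, -3), ∇h = (3, -12) → (0.5, -3) − 0.1·(3, -12) = (0.2, -1.8)
Step 2: at (0.2, -1.8), ∇h = (1.2, -7.2) → (0.2, -1.8) − 0.1·(1.2, -7.2) = (0.08, -1.08)
Step 3: at (0.08, -1.08), ∇h = (0.48, -4.32) → (0.08, -1.08) − 0.1·(0.48, -4.32) = (0.032, -0.648)
Step 4: at (0.032, -0.648), ∇h = (0.192, -2.592) → (0.032, -0.648) − 0.1·(0.192, -2.592) = (0.0128, -0.3888)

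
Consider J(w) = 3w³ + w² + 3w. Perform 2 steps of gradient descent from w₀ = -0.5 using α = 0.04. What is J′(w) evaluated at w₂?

J′(w) = 9w² + 2w + 3
Step 1: J′(-0.5) = 4.25; w₁ = -0.5 − 0.04·4.25 = -0.67
Step 2: J′(-0.67) = 5.7001; w₂ = -0.67 − 0.04·5.7001 = -0.898004
J′(w) at (-0.898004) = 8.461692656144

8.461692656144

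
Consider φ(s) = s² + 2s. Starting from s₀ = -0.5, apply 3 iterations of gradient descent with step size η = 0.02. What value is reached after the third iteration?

φ′(s) = 2s + 2
s₁ = -0.5 − 0.02·1 = -0.52
s₂ = -0.52 − 0.02·0.96 = -0.5392
s₃ = -0.5392 − 0.02·0.9216 = -0.557632

-0.557632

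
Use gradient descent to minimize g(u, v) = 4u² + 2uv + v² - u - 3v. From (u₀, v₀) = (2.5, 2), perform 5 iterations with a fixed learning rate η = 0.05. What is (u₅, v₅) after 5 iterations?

(-0.04121, 1.440205)

∇g = (8u + 2v - 1, 2u + 2v - 3)
(u₁, v₁) = (2.5, 2) − 0.05·(23, 6) = (1.35, 1.7)
(u₂, v₂) = (1.35, 1.7) − 0.05·(13.2, 3.1) = (0.69, 1.545)
(u₃, v₃) = (0.69, 1.545) − 0.05·(7.61, 1.47) = (0.3095, 1.4715)
(u₄, v₄) = (0.3095, 1.4715) − 0.05·(4.419, 0.562) = (0.08855, 1.4434)
(u₅, v₅) = (0.08855, 1.4434) − 0.05·(2.5952, 0.0639) = (-0.04121, 1.440205)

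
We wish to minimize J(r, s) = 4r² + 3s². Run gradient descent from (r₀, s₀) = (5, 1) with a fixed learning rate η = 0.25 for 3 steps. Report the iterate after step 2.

(5, 0.25)

∇J = (8r, 6s)
Step 1: at (5, 1), ∇J = (40, 6) → (5, 1) − 0.25·(40, 6) = (-5, -0.5)
Step 2: at (-5, -0.5), ∇J = (-40, -3) → (-5, -0.5) − 0.25·(-40, -3) = (5, 0.25)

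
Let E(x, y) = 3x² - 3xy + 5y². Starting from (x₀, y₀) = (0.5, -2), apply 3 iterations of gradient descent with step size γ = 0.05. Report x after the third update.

-0.140875

∇E = (6x - 3y, -3x + 10y)
Step 1: at (0.5, -2), ∇E = (9, -21.5) → (0.5, -2) − 0.05·(9, -21.5) = (0.05, -0.925)
Step 2: at (0.05, -0.925), ∇E = (3.075, -9.4) → (0.05, -0.925) − 0.05·(3.075, -9.4) = (-0.10375, -0.455)
Step 3: at (-0.10375, -0.455), ∇E = (0.7425, -4.23875) → (-0.10375, -0.455) − 0.05·(0.7425, -4.23875) = (-0.140875, -0.2430625)
x = -0.140875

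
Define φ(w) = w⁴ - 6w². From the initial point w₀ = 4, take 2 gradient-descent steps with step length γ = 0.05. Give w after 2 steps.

φ′(w) = 4w³ - 12w
w₁ = 4 − 0.05·208 = -6.4
w₂ = -6.4 − 0.05·(-971.776) = 42.1888

42.1888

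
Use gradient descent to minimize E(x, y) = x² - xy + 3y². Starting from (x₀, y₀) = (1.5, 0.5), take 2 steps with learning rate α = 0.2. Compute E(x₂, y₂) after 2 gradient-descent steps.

∇E = (2x - y, -x + 6y)
Step 1: at (1.5, 0.5), ∇E = (2.5, 1.5) → (1.5, 0.5) − 0.2·(2.5, 1.5) = (1, 0.2)
Step 2: at (1, 0.2), ∇E = (1.8, 0.2) → (1, 0.2) − 0.2·(1.8, 0.2) = (0.64, 0.16)
E(0.64, 0.16) = 0.384

0.384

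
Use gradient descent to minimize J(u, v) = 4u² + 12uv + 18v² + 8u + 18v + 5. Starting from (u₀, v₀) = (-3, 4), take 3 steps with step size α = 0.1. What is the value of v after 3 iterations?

-84.536

∇J = (8u + 12v + 8, 12u + 36v + 18)
(u₁, v₁) = (-3, 4) − 0.1·(32, 126) = (-6.2, -8.6)
(u₂, v₂) = (-6.2, -8.6) − 0.1·(-144.8, -366) = (8.28, 28)
(u₃, v₃) = (8.28, 28) − 0.1·(410.24, 1125.36) = (-32.744, -84.536)
v = -84.536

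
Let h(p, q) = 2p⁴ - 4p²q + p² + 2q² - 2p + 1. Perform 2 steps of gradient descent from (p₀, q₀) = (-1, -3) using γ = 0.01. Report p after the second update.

∇h = (8p³ - 8pq + 2p - 2, -4p² + 4q)
Step 1: at (-1, -3), ∇h = (-36, -16) → (-1, -3) − 0.01·(-36, -16) = (-0.64, -2.84)
Step 2: at (-0.64, -2.84), ∇h = (-19.917952, -12.9984) → (-0.64, -2.84) − 0.01·(-19.917952, -12.9984) = (-0.44082048, -2.710016)
p = -0.44082048

-0.44082048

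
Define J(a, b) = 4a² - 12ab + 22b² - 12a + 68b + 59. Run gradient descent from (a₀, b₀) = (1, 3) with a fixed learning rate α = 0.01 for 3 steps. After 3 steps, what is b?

-0.4304

∇J = (8a - 12b - 12, -12a + 44b + 68)
(a₁, b₁) = (1, 3) − 0.01·(-40, 188) = (1.4, 1.12)
(a₂, b₂) = (1.4, 1.12) − 0.01·(-14.24, 100.48) = (1.5424, 0.1152)
(a₃, b₃) = (1.5424, 0.1152) − 0.01·(-1.0432, 54.56) = (1.552832, -0.4304)
b = -0.4304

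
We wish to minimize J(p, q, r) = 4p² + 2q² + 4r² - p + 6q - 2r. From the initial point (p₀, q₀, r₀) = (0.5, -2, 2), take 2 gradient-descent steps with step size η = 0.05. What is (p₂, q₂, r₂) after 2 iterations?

(0.26, -1.82, 0.88)

∇J = (8p - 1, 4q + 6, 8r - 2)
(p₁, q₁, r₁) = (0.5, -2, 2) − 0.05·(3, -2, 14) = (0.35, -1.9, 1.3)
(p₂, q₂, r₂) = (0.35, -1.9, 1.3) − 0.05·(1.8, -1.6, 8.4) = (0.26, -1.82, 0.88)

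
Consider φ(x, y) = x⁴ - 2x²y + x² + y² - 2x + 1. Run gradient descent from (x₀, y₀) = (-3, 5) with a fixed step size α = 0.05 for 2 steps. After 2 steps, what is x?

-0.2944

∇φ = (4x³ - 4xy + 2x - 2, -2x² + 2y)
(x₁, y₁) = (-3, 5) − 0.05·(-56, -8) = (-0.2, 5.4)
(x₂, y₂) = (-0.2, 5.4) − 0.05·(1.888, 10.72) = (-0.2944, 4.864)
x = -0.2944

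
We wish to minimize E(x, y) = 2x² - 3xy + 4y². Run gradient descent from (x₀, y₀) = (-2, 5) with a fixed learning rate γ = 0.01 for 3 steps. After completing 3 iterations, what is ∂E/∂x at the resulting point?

-16.747818

∇E = (4x - 3y, -3x + 8y)
Step 1: at (-2, 5), ∇E = (-23, 46) → (-2, 5) − 0.01·(-23, 46) = (-1.77, 4.54)
Step 2: at (-1.77, 4.54), ∇E = (-20.7, 41.63) → (-1.77, 4.54) − 0.01·(-20.7, 41.63) = (-1.563, 4.1237)
Step 3: at (-1.563, 4.1237), ∇E = (-18.6231, 37.6786) → (-1.563, 4.1237) − 0.01·(-18.6231, 37.6786) = (-1.376769, 3.746914)
∂E/∂x at (-1.376769, 3.746914) = -16.747818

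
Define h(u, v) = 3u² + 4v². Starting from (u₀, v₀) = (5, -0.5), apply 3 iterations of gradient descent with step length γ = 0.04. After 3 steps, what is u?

∇h = (6u, 8v)
(u₁, v₁) = (5, -0.5) − 0.04·(30, -4) = (3.8, -0.34)
(u₂, v₂) = (3.8, -0.34) − 0.04·(22.8, -2.72) = (2.888, -0.2312)
(u₃, v₃) = (2.888, -0.2312) − 0.04·(17.328, -1.8496) = (2.19488, -0.157216)
u = 2.19488

2.19488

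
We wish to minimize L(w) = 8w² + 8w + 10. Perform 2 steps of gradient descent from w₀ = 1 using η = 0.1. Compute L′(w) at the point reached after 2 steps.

8.64

L′(w) = 16w + 8
Step 1: L′(1) = 24; w₁ = 1 − 0.1·24 = -1.4
Step 2: L′(-1.4) = -14.4; w₂ = -1.4 − 0.1·(-14.4) = 0.04
L′(w) at (0.04) = 8.64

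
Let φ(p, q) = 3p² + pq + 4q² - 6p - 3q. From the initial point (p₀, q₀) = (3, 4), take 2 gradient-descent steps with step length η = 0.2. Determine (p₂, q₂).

(1.72, 2.08)

∇φ = (6p + q - 6, p + 8q - 3)
Step 1: at (3, 4), ∇φ = (16, 32) → (3, 4) − 0.2·(16, 32) = (-0.2, -2.4)
Step 2: at (-0.2, -2.4), ∇φ = (-9.6, -22.4) → (-0.2, -2.4) − 0.2·(-9.6, -22.4) = (1.72, 2.08)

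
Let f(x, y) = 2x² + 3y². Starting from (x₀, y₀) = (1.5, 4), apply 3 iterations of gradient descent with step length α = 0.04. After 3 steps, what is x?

0.889056

∇f = (4x, 6y)
Step 1: at (1.5, 4), ∇f = (6, 24) → (1.5, 4) − 0.04·(6, 24) = (1.26, 3.04)
Step 2: at (1.26, 3.04), ∇f = (5.04, 18.24) → (1.26, 3.04) − 0.04·(5.04, 18.24) = (1.0584, 2.3104)
Step 3: at (1.0584, 2.3104), ∇f = (4.2336, 13.8624) → (1.0584, 2.3104) − 0.04·(4.2336, 13.8624) = (0.889056, 1.755904)
x = 0.889056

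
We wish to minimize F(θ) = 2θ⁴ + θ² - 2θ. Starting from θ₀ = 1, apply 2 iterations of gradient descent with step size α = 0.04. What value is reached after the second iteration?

F′(θ) = 8θ³ + 2θ - 2
θ₁ = 1 − 0.04·8 = 0.68
θ₂ = 0.68 − 0.04·1.875456 = 0.60498176

0.60498176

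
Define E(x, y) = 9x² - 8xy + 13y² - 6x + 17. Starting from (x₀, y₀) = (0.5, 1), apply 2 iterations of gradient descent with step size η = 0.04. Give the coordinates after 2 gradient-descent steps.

(0.4744, 0.2192)

∇E = (18x - 8y - 6, -8x + 26y)
(x₁, y₁) = (0.5, 1) − 0.04·(-5, 22) = (0.7, 0.12)
(x₂, y₂) = (0.7, 0.12) − 0.04·(5.64, -2.48) = (0.4744, 0.2192)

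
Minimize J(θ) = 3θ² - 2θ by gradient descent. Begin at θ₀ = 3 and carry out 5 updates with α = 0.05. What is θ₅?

J′(θ) = 6θ - 2
Step 1: J′(3) = 16; θ₁ = 3 − 0.05·16 = 2.2
Step 2: J′(2.2) = 11.2; θ₂ = 2.2 − 0.05·11.2 = 1.64
Step 3: J′(1.64) = 7.84; θ₃ = 1.64 − 0.05·7.84 = 1.248
Step 4: J′(1.248) = 5.488; θ₄ = 1.248 − 0.05·5.488 = 0.9736
Step 5: J′(0.9736) = 3.8416; θ₅ = 0.9736 − 0.05·3.8416 = 0.78152

0.78152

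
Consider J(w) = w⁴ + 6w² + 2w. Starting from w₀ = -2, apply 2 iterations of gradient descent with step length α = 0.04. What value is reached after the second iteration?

0.00254464

J′(w) = 4w³ + 12w + 2
w₁ = -2 − 0.04·(-54) = 0.16
w₂ = 0.16 − 0.04·3.936384 = 0.00254464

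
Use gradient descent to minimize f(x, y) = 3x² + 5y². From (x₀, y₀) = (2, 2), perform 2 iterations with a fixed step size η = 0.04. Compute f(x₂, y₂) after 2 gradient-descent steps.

6.59546112

∇f = (6x, 10y)
(x₁, y₁) = (2, 2) − 0.04·(12, 20) = (1.52, 1.2)
(x₂, y₂) = (1.52, 1.2) − 0.04·(9.12, 12) = (1.1552, 0.72)
f(1.1552, 0.72) = 6.59546112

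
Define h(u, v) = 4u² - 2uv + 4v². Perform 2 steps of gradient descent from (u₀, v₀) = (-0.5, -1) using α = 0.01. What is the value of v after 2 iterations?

-0.8652

∇h = (8u - 2v, -2u + 8v)
Step 1: at (-0.5, -1), ∇h = (-2, -7) → (-0.5, -1) − 0.01·(-2, -7) = (-0.48, -0.93)
Step 2: at (-0.48, -0.93), ∇h = (-1.98, -6.48) → (-0.48, -0.93) − 0.01·(-1.98, -6.48) = (-0.4602, -0.8652)
v = -0.8652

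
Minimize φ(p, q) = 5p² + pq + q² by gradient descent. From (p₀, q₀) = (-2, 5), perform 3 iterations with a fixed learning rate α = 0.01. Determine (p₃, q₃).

∇φ = (10p + q, p + 2q)
(p₁, q₁) = (-2, 5) − 0.01·(-15, 8) = (-1.85, 4.92)
(p₂, q₂) = (-1.85, 4.92) − 0.01·(-13.58, 7.99) = (-1.7142, 4.8401)
(p₃, q₃) = (-1.7142, 4.8401) − 0.01·(-12.3019, 7.966) = (-1.591181, 4.76044)

(-1.591181, 4.76044)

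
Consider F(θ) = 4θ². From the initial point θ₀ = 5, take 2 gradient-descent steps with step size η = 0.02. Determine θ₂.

F′(θ) = 8θ
θ₁ = 5 − 0.02·40 = 4.2
θ₂ = 4.2 − 0.02·33.6 = 3.528

3.528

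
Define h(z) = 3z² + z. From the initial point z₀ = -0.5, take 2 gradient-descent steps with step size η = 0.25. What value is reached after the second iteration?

h′(z) = 6z + 1
z₁ = -0.5 − 0.25·(-2) = 0
z₂ = 0 − 0.25·1 = -0.25

-0.25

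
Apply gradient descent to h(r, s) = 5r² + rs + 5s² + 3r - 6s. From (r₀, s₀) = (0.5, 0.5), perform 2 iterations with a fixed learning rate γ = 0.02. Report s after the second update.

∇h = (10r + s + 3, r + 10s - 6)
(r₁, s₁) = (0.5, 0.5) − 0.02·(8.5, -0.5) = (0.33, 0.51)
(r₂, s₂) = (0.33, 0.51) − 0.02·(6.81, -0.57) = (0.1938, 0.5214)
s = 0.5214

0.5214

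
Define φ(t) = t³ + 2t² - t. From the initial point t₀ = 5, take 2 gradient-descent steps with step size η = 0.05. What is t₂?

0.2765

φ′(t) = 3t² + 4t - 1
Step 1: φ′(5) = 94; t₁ = 5 − 0.05·94 = 0.3
Step 2: φ′(0.3) = 0.47; t₂ = 0.3 − 0.05·0.47 = 0.2765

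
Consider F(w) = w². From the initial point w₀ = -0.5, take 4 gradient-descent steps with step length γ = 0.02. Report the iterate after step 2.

F′(w) = 2w
Step 1: F′(-0.5) = -1; w₁ = -0.5 − 0.02·(-1) = -0.48
Step 2: F′(-0.48) = -0.96; w₂ = -0.48 − 0.02·(-0.96) = -0.4608

-0.4608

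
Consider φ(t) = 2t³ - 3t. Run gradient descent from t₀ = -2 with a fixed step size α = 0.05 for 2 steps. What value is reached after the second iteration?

-5.69075

φ′(t) = 6t² - 3
Step 1: φ′(-2) = 21; t₁ = -2 − 0.05·21 = -3.05
Step 2: φ′(-3.05) = 52.815; t₂ = -3.05 − 0.05·52.815 = -5.69075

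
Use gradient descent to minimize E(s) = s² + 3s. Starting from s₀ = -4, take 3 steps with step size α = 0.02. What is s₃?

E′(s) = 2s + 3
Step 1: E′(-4) = -5; s₁ = -4 − 0.02·(-5) = -3.9
Step 2: E′(-3.9) = -4.8; s₂ = -3.9 − 0.02·(-4.8) = -3.804
Step 3: E′(-3.804) = -4.608; s₃ = -3.804 − 0.02·(-4.608) = -3.71184

-3.71184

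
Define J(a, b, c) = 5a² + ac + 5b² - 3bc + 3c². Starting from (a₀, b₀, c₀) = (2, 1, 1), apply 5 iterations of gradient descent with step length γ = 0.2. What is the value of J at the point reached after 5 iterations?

29.42057728

∇J = (10a + c, 10b - 3c, a - 3b + 6c)
(a₁, b₁, c₁) = (2, 1, 1) − 0.2·(21, 7, 5) = (-2.2, -0.4, 0)
(a₂, b₂, c₂) = (-2.2, -0.4, 0) − 0.2·(-22, -4, -1) = (2.2, 0.4, 0.2)
(a₃, b₃, c₃) = (2.2, 0.4, 0.2) − 0.2·(22.2, 3.4, 2.2) = (-2.24, -0.28, -0.24)
(a₄, b₄, c₄) = (-2.24, -0.28, -0.24) − 0.2·(-22.64, -2.08, -2.84) = (2.288, 0.136, 0.328)
(a₅, b₅, c₅) = (2.288, 0.136, 0.328) − 0.2·(23.208, 0.376, 3.848) = (-2.3536, 0.0608, -0.4416)
J(-2.3536, 0.0608, -0.4416) = 29.42057728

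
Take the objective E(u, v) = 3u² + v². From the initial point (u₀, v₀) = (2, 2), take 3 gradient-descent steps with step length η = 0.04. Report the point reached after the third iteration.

∇E = (6u, 2v)
(u₁, v₁) = (2, 2) − 0.04·(12, 4) = (1.52, 1.84)
(u₂, v₂) = (1.52, 1.84) − 0.04·(9.12, 3.68) = (1.1552, 1.6928)
(u₃, v₃) = (1.1552, 1.6928) − 0.04·(6.9312, 3.3856) = (0.877952, 1.557376)

(0.877952, 1.557376)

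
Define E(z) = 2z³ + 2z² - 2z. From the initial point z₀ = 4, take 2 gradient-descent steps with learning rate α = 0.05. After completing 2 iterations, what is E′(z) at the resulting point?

9.80375

E′(z) = 6z² + 4z - 2
z₁ = 4 − 0.05·110 = -1.5
z₂ = -1.5 − 0.05·5.5 = -1.775
E′(z) at (-1.775) = 9.80375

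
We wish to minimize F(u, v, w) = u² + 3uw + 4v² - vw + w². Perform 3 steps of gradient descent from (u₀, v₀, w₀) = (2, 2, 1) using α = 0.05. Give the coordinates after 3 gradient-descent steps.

∇F = (2u + 3w, 8v - w, 3u - v + 2w)
(u₁, v₁, w₁) = (2, 2, 1) − 0.05·(7, 15, 6) = (1.65, 1.25, 0.7)
(u₂, v₂, w₂) = (1.65, 1.25, 0.7) − 0.05·(5.4, 9.3, 5.1) = (1.38, 0.785, 0.445)
(u₃, v₃, w₃) = (1.38, 0.785, 0.445) − 0.05·(4.095, 5.835, 4.245) = (1.17525, 0.49325, 0.23275)

(1.17525, 0.49325, 0.23275)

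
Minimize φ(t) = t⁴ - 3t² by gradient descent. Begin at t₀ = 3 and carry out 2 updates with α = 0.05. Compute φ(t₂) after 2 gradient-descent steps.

φ′(t) = 4t³ - 6t
Step 1: φ′(3) = 90; t₁ = 3 − 0.05·90 = -1.5
Step 2: φ′(-1.5) = -4.5; t₂ = -1.5 − 0.05·(-4.5) = -1.275
φ(-1.275) = -2.234218359375

-2.234218359375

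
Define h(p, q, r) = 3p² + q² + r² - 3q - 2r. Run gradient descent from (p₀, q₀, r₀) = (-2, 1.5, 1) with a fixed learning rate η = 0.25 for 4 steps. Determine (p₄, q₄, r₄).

∇h = (6p, 2q - 3, 2r - 2)
Step 1: at (-2, 1.5, 1), ∇h = (-12, 0, 0) → (-2, 1.5, 1) − 0.25·(-12, 0, 0) = (1, 1.5, 1)
Step 2: at (1, 1.5, 1), ∇h = (6, 0, 0) → (1, 1.5, 1) − 0.25·(6, 0, 0) = (-0.5, 1.5, 1)
Step 3: at (-0.5, 1.5, 1), ∇h = (-3, 0, 0) → (-0.5, 1.5, 1) − 0.25·(-3, 0, 0) = (0.25, 1.5, 1)
Step 4: at (0.25, 1.5, 1), ∇h = (1.5, 0, 0) → (0.25, 1.5, 1) − 0.25·(1.5, 0, 0) = (-0.125, 1.5, 1)

(-0.125, 1.5, 1)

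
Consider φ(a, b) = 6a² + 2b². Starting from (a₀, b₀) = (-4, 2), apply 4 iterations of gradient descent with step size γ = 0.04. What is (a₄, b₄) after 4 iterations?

∇φ = (12a, 4b)
Step 1: at (-4, 2), ∇φ = (-48, 8) → (-4, 2) − 0.04·(-48, 8) = (-2.08, 1.68)
Step 2: at (-2.08, 1.68), ∇φ = (-24.96, 6.72) → (-2.08, 1.68) − 0.04·(-24.96, 6.72) = (-1.0816, 1.4112)
Step 3: at (-1.0816, 1.4112), ∇φ = (-12.9792, 5.6448) → (-1.0816, 1.4112) − 0.04·(-12.9792, 5.6448) = (-0.562432, 1.185408)
Step 4: at (-0.562432, 1.185408), ∇φ = (-6.749184, 4.741632) → (-0.562432, 1.185408) − 0.04·(-6.749184, 4.741632) = (-0.29246464, 0.99574272)

(-0.29246464, 0.99574272)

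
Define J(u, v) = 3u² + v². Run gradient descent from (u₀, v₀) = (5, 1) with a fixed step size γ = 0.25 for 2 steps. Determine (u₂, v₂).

∇J = (6u, 2v)
(u₁, v₁) = (5, 1) − 0.25·(30, 2) = (-2.5, 0.5)
(u₂, v₂) = (-2.5, 0.5) − 0.25·(-15, 1) = (1.25, 0.25)

(1.25, 0.25)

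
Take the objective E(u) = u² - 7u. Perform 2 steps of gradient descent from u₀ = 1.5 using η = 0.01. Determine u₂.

1.5792

E′(u) = 2u - 7
Step 1: E′(1.5) = -4; u₁ = 1.5 − 0.01·(-4) = 1.54
Step 2: E′(1.54) = -3.92; u₂ = 1.54 − 0.01·(-3.92) = 1.5792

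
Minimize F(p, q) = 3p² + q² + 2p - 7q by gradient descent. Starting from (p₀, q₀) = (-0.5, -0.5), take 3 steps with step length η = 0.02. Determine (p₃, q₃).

(-0.446912, -0.038944)

∇F = (6p + 2, 2q - 7)
Step 1: at (-0.5, -0.5), ∇F = (-1, -8) → (-0.5, -0.5) − 0.02·(-1, -8) = (-0.48, -0.34)
Step 2: at (-0.48, -0.34), ∇F = (-0.88, -7.68) → (-0.48, -0.34) − 0.02·(-0.88, -7.68) = (-0.4624, -0.1864)
Step 3: at (-0.4624, -0.1864), ∇F = (-0.7744, -7.3728) → (-0.4624, -0.1864) − 0.02·(-0.7744, -7.3728) = (-0.446912, -0.038944)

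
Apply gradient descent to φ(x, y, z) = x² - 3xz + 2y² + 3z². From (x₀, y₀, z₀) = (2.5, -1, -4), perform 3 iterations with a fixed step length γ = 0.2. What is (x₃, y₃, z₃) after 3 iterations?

(-0.096, -0.008, 0.704)

∇φ = (2x - 3z, 4y, -3x + 6z)
Step 1: at (2.5, -1, -4), ∇φ = (17, -4, -31.5) → (2.5, -1, -4) − 0.2·(17, -4, -31.5) = (-0.9, -0.2, 2.3)
Step 2: at (-0.9, -0.2, 2.3), ∇φ = (-8.7, -0.8, 16.5) → (-0.9, -0.2, 2.3) − 0.2·(-8.7, -0.8, 16.5) = (0.84, -0.04, -1)
Step 3: at (0.84, -0.04, -1), ∇φ = (4.68, -0.16, -8.52) → (0.84, -0.04, -1) − 0.2·(4.68, -0.16, -8.52) = (-0.096, -0.008, 0.704)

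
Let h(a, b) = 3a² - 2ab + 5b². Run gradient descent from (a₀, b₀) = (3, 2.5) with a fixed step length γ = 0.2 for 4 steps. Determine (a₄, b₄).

∇h = (6a - 2b, -2a + 10b)
Step 1: at (3, 2.5), ∇h = (13, 19) → (3, 2.5) − 0.2·(13, 19) = (0.4, -1.3)
Step 2: at (0.4, -1.3), ∇h = (5, -13.8) → (0.4, -1.3) − 0.2·(5, -13.8) = (-0.6, 1.46)
Step 3: at (-0.6, 1.46), ∇h = (-6.52, 15.8) → (-0.6, 1.46) − 0.2·(-6.52, 15.8) = (0.704, -1.7)
Step 4: at (0.704, -1.7), ∇h = (7.624, -18.408) → (0.704, -1.7) − 0.2·(7.624, -18.408) = (-0.8208, 1.9816)

(-0.8208, 1.9816)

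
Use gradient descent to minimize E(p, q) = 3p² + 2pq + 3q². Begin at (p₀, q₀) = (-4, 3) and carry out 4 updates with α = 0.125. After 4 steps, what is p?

∇E = (6p + 2q, 2p + 6q)
(p₁, q₁) = (-4, 3) − 0.125·(-18, 10) = (-1.75, 1.75)
(p₂, q₂) = (-1.75, 1.75) − 0.125·(-7, 7) = (-0.875, 0.875)
(p₃, q₃) = (-0.875, 0.875) − 0.125·(-3.5, 3.5) = (-0.4375, 0.4375)
(p₄, q₄) = (-0.4375, 0.4375) − 0.125·(-1.75, 1.75) = (-0.21875, 0.21875)
p = -0.21875

-0.21875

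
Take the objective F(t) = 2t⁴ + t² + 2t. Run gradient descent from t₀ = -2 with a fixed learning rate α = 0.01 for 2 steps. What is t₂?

-1.14071168

F′(t) = 8t³ + 2t + 2
t₁ = -2 − 0.01·(-66) = -1.34
t₂ = -1.34 − 0.01·(-19.928832) = -1.14071168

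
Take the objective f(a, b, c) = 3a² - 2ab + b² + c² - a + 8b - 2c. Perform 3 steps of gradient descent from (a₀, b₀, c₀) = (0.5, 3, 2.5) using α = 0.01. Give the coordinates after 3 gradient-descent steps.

(0.605368, 2.620032, 2.411788)

∇f = (6a - 2b - 1, -2a + 2b + 8, 2c - 2)
Step 1: at (0.5, 3, 2.5), ∇f = (-4, 13, 3) → (0.5, 3, 2.5) − 0.01·(-4, 13, 3) = (0.54, 2.87, 2.47)
Step 2: at (0.54, 2.87, 2.47), ∇f = (-3.5, 12.66, 2.94) → (0.54, 2.87, 2.47) − 0.01·(-3.5, 12.66, 2.94) = (0.575, 2.7434, 2.4406)
Step 3: at (0.575, 2.7434, 2.4406), ∇f = (-3.0368, 12.3368, 2.8812) → (0.575, 2.7434, 2.4406) − 0.01·(-3.0368, 12.3368, 2.8812) = (0.605368, 2.620032, 2.411788)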